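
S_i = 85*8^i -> [85, 680, 5440, 43520, 348160]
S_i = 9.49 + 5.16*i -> [9.49, 14.65, 19.81, 24.97, 30.13]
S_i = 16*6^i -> [16, 96, 576, 3456, 20736]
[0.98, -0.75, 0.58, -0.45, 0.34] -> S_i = 0.98*(-0.77)^i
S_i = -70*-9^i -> [-70, 630, -5670, 51030, -459270]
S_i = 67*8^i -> [67, 536, 4288, 34304, 274432]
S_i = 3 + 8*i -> [3, 11, 19, 27, 35]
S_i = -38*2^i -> [-38, -76, -152, -304, -608]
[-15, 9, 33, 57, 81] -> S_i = -15 + 24*i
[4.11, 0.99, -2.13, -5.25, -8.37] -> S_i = 4.11 + -3.12*i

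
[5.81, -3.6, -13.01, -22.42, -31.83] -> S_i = 5.81 + -9.41*i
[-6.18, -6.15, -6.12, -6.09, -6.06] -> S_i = -6.18 + 0.03*i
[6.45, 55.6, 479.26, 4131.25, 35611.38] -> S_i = 6.45*8.62^i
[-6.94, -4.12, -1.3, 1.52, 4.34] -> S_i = -6.94 + 2.82*i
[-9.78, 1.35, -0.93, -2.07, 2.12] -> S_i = Random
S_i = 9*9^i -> [9, 81, 729, 6561, 59049]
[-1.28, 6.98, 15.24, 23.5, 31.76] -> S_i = -1.28 + 8.26*i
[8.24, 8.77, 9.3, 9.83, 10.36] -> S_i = 8.24 + 0.53*i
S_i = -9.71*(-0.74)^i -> [-9.71, 7.19, -5.32, 3.93, -2.91]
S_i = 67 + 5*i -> [67, 72, 77, 82, 87]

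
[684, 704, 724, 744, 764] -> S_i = 684 + 20*i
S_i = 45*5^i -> [45, 225, 1125, 5625, 28125]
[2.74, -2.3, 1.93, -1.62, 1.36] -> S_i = 2.74*(-0.84)^i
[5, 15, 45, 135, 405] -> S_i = 5*3^i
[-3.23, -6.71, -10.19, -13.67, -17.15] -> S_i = -3.23 + -3.48*i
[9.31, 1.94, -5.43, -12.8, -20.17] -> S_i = 9.31 + -7.37*i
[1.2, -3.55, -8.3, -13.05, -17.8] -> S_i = 1.20 + -4.75*i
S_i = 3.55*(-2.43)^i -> [3.55, -8.63, 20.96, -50.94, 123.78]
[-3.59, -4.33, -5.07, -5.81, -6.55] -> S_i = -3.59 + -0.74*i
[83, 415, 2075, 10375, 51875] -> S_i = 83*5^i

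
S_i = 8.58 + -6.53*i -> [8.58, 2.05, -4.48, -11.01, -17.54]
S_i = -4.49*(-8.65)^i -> [-4.49, 38.84, -335.95, 2905.99, -25136.85]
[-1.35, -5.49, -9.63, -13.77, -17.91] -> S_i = -1.35 + -4.14*i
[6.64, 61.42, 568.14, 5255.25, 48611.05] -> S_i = 6.64*9.25^i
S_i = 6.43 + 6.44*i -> [6.43, 12.87, 19.31, 25.75, 32.19]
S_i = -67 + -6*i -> [-67, -73, -79, -85, -91]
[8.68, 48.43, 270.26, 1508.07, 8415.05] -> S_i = 8.68*5.58^i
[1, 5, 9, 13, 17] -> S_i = 1 + 4*i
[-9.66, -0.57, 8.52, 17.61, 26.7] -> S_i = -9.66 + 9.09*i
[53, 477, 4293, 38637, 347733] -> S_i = 53*9^i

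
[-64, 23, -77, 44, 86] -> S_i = Random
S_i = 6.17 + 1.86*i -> [6.17, 8.03, 9.89, 11.75, 13.61]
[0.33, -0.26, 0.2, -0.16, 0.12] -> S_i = 0.33*(-0.78)^i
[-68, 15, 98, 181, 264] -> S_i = -68 + 83*i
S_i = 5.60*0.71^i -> [5.6, 3.98, 2.82, 2.0, 1.42]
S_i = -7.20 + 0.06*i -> [-7.2, -7.14, -7.08, -7.02, -6.96]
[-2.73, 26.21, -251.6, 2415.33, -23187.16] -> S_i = -2.73*(-9.60)^i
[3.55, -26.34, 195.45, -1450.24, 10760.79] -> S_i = 3.55*(-7.42)^i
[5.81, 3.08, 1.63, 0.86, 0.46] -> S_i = 5.81*0.53^i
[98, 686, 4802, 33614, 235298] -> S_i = 98*7^i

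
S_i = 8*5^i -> [8, 40, 200, 1000, 5000]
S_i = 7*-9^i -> [7, -63, 567, -5103, 45927]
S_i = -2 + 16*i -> [-2, 14, 30, 46, 62]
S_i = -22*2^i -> [-22, -44, -88, -176, -352]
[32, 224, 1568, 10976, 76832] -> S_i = 32*7^i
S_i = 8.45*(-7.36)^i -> [8.45, -62.19, 457.73, -3368.92, 24795.22]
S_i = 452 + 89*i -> [452, 541, 630, 719, 808]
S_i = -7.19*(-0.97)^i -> [-7.19, 6.97, -6.77, 6.56, -6.37]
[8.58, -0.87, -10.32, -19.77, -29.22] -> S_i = 8.58 + -9.45*i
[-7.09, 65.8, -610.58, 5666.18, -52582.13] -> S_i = -7.09*(-9.28)^i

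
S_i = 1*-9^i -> [1, -9, 81, -729, 6561]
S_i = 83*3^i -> [83, 249, 747, 2241, 6723]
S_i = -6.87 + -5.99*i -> [-6.87, -12.86, -18.85, -24.84, -30.83]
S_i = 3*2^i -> [3, 6, 12, 24, 48]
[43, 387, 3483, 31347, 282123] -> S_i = 43*9^i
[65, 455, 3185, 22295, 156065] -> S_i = 65*7^i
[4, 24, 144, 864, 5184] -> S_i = 4*6^i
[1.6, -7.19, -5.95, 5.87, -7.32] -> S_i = Random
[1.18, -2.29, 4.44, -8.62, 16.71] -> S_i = 1.18*(-1.94)^i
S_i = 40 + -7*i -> [40, 33, 26, 19, 12]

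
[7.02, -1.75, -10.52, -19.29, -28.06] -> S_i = 7.02 + -8.77*i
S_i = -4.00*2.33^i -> [-4.0, -9.32, -21.72, -50.6, -117.89]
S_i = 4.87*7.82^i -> [4.87, 38.08, 297.81, 2328.89, 18211.93]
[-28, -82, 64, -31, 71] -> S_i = Random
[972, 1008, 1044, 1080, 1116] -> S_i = 972 + 36*i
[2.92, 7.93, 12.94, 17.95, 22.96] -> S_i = 2.92 + 5.01*i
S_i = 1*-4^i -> [1, -4, 16, -64, 256]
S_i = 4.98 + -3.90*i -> [4.98, 1.08, -2.82, -6.72, -10.62]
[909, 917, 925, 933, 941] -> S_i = 909 + 8*i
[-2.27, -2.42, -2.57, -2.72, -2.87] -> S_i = -2.27 + -0.15*i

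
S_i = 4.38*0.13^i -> [4.38, 0.57, 0.07, 0.01, 0.0]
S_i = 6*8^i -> [6, 48, 384, 3072, 24576]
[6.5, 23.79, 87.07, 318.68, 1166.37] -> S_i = 6.50*3.66^i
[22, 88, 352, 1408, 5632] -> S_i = 22*4^i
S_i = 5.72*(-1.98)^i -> [5.72, -11.33, 22.42, -44.4, 87.91]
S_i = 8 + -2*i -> [8, 6, 4, 2, 0]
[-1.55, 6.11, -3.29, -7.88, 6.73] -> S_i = Random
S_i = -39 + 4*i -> [-39, -35, -31, -27, -23]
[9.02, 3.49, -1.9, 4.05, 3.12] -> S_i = Random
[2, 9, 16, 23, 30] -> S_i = 2 + 7*i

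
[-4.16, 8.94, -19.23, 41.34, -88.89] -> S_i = -4.16*(-2.15)^i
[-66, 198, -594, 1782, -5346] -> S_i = -66*-3^i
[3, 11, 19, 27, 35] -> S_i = 3 + 8*i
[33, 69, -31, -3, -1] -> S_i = Random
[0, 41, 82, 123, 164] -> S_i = 0 + 41*i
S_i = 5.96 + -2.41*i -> [5.96, 3.55, 1.14, -1.27, -3.68]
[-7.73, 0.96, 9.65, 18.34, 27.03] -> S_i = -7.73 + 8.69*i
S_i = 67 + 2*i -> [67, 69, 71, 73, 75]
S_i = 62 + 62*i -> [62, 124, 186, 248, 310]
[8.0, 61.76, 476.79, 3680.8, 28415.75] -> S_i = 8.00*7.72^i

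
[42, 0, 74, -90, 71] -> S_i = Random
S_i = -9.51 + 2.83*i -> [-9.51, -6.68, -3.85, -1.02, 1.81]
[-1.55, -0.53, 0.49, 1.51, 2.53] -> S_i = -1.55 + 1.02*i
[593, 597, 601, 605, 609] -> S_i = 593 + 4*i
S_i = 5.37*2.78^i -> [5.37, 14.93, 41.5, 115.37, 320.74]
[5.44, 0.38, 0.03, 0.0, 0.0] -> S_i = 5.44*0.07^i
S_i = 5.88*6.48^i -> [5.88, 38.1, 246.9, 1599.94, 10367.58]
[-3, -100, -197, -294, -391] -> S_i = -3 + -97*i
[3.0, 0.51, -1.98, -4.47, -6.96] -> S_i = 3.00 + -2.49*i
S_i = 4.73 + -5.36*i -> [4.73, -0.63, -5.99, -11.35, -16.71]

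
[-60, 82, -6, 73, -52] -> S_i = Random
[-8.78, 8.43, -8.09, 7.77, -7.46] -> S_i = -8.78*(-0.96)^i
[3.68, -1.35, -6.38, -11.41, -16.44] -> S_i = 3.68 + -5.03*i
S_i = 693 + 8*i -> [693, 701, 709, 717, 725]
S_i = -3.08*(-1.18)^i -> [-3.08, 3.63, -4.29, 5.06, -5.97]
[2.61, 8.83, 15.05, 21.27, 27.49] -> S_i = 2.61 + 6.22*i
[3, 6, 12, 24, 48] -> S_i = 3*2^i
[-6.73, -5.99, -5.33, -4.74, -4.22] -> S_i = -6.73*0.89^i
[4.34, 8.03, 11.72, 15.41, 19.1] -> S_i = 4.34 + 3.69*i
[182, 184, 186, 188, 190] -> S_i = 182 + 2*i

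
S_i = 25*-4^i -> [25, -100, 400, -1600, 6400]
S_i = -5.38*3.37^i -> [-5.38, -18.13, -61.1, -205.91, -693.91]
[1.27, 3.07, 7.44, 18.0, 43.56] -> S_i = 1.27*2.42^i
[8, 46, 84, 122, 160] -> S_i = 8 + 38*i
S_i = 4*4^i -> [4, 16, 64, 256, 1024]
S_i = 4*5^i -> [4, 20, 100, 500, 2500]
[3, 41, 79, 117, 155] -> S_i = 3 + 38*i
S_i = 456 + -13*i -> [456, 443, 430, 417, 404]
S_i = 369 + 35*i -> [369, 404, 439, 474, 509]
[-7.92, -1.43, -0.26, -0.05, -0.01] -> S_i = -7.92*0.18^i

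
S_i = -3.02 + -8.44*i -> [-3.02, -11.46, -19.9, -28.34, -36.78]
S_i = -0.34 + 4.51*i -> [-0.34, 4.17, 8.68, 13.19, 17.7]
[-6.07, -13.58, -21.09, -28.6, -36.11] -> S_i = -6.07 + -7.51*i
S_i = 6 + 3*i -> [6, 9, 12, 15, 18]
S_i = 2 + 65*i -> [2, 67, 132, 197, 262]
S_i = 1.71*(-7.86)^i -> [1.71, -13.44, 105.64, -830.35, 6526.59]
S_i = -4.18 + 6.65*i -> [-4.18, 2.47, 9.12, 15.77, 22.42]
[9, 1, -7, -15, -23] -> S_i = 9 + -8*i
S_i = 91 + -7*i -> [91, 84, 77, 70, 63]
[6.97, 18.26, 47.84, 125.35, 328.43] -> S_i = 6.97*2.62^i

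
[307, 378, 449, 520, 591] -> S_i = 307 + 71*i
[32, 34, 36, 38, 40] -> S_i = 32 + 2*i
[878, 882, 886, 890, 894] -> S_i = 878 + 4*i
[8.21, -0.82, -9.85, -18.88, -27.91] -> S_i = 8.21 + -9.03*i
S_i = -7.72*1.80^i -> [-7.72, -13.9, -25.01, -45.02, -81.04]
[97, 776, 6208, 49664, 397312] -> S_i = 97*8^i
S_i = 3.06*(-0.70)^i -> [3.06, -2.14, 1.5, -1.05, 0.73]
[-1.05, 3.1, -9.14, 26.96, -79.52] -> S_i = -1.05*(-2.95)^i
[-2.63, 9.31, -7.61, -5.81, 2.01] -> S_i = Random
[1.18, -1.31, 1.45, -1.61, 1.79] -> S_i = 1.18*(-1.11)^i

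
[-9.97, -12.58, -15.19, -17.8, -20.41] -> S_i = -9.97 + -2.61*i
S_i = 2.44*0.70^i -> [2.44, 1.71, 1.2, 0.84, 0.59]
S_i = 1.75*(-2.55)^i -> [1.75, -4.46, 11.38, -29.02, 73.99]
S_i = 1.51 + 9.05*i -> [1.51, 10.56, 19.61, 28.66, 37.71]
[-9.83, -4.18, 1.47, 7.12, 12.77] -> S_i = -9.83 + 5.65*i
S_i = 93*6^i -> [93, 558, 3348, 20088, 120528]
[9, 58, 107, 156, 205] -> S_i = 9 + 49*i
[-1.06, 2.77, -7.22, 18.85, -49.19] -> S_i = -1.06*(-2.61)^i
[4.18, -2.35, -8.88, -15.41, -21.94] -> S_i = 4.18 + -6.53*i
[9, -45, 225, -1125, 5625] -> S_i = 9*-5^i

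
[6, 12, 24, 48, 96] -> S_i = 6*2^i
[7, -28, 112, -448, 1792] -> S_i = 7*-4^i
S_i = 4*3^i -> [4, 12, 36, 108, 324]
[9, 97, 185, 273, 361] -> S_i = 9 + 88*i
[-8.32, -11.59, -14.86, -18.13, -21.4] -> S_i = -8.32 + -3.27*i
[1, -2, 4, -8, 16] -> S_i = 1*-2^i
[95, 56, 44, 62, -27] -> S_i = Random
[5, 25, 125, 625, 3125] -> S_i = 5*5^i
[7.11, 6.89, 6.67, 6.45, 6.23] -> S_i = 7.11 + -0.22*i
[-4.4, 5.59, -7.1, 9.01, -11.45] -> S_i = -4.40*(-1.27)^i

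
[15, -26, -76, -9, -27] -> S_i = Random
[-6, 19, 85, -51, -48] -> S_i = Random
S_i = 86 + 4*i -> [86, 90, 94, 98, 102]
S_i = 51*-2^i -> [51, -102, 204, -408, 816]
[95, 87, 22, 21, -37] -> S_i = Random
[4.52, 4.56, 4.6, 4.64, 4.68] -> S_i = 4.52 + 0.04*i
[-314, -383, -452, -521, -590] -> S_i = -314 + -69*i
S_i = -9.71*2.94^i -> [-9.71, -28.55, -83.93, -246.75, -725.45]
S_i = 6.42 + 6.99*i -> [6.42, 13.41, 20.4, 27.39, 34.38]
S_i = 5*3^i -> [5, 15, 45, 135, 405]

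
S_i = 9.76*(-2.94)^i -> [9.76, -28.69, 84.36, -248.02, 729.19]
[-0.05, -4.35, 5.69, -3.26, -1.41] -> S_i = Random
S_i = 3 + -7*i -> [3, -4, -11, -18, -25]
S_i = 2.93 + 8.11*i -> [2.93, 11.04, 19.15, 27.26, 35.37]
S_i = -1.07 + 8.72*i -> [-1.07, 7.65, 16.37, 25.09, 33.81]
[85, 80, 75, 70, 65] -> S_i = 85 + -5*i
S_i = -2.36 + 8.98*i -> [-2.36, 6.62, 15.6, 24.58, 33.56]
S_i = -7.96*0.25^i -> [-7.96, -1.99, -0.5, -0.12, -0.03]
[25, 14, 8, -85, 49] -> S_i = Random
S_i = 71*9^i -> [71, 639, 5751, 51759, 465831]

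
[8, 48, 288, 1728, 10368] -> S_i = 8*6^i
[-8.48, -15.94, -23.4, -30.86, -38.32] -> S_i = -8.48 + -7.46*i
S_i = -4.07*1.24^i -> [-4.07, -5.05, -6.26, -7.76, -9.62]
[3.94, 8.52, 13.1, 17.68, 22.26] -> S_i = 3.94 + 4.58*i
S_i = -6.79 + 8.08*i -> [-6.79, 1.29, 9.37, 17.45, 25.53]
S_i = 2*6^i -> [2, 12, 72, 432, 2592]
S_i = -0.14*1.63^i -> [-0.14, -0.23, -0.37, -0.61, -0.99]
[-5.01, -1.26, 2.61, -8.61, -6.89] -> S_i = Random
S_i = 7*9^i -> [7, 63, 567, 5103, 45927]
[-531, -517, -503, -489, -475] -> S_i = -531 + 14*i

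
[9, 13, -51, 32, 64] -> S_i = Random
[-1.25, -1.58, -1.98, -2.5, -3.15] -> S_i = -1.25*1.26^i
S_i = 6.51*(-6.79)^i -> [6.51, -44.2, 300.14, -2037.93, 13837.58]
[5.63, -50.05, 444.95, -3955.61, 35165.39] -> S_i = 5.63*(-8.89)^i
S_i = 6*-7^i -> [6, -42, 294, -2058, 14406]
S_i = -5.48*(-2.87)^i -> [-5.48, 15.73, -45.14, 129.55, -371.8]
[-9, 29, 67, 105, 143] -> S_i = -9 + 38*i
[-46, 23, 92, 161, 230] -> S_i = -46 + 69*i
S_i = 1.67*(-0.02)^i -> [1.67, -0.03, 0.0, -0.0, 0.0]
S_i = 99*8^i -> [99, 792, 6336, 50688, 405504]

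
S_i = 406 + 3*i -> [406, 409, 412, 415, 418]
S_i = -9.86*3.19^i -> [-9.86, -31.45, -100.34, -320.07, -1021.03]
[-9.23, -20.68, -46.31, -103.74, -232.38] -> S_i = -9.23*2.24^i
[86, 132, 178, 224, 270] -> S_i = 86 + 46*i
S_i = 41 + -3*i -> [41, 38, 35, 32, 29]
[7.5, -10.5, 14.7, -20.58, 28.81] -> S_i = 7.50*(-1.40)^i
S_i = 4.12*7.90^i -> [4.12, 32.55, 257.13, 2031.32, 16047.43]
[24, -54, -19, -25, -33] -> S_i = Random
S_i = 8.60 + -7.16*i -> [8.6, 1.44, -5.72, -12.88, -20.04]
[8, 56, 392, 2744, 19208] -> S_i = 8*7^i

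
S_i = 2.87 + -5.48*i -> [2.87, -2.61, -8.09, -13.57, -19.05]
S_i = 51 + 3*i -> [51, 54, 57, 60, 63]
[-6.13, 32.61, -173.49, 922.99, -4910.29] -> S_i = -6.13*(-5.32)^i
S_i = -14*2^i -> [-14, -28, -56, -112, -224]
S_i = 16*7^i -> [16, 112, 784, 5488, 38416]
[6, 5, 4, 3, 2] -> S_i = 6 + -1*i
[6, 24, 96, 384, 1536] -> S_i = 6*4^i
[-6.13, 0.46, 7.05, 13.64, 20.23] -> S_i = -6.13 + 6.59*i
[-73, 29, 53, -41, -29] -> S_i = Random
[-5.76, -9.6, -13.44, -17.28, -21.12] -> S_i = -5.76 + -3.84*i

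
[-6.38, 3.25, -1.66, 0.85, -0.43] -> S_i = -6.38*(-0.51)^i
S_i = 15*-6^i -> [15, -90, 540, -3240, 19440]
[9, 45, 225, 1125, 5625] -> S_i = 9*5^i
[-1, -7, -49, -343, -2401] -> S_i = -1*7^i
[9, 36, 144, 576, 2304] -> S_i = 9*4^i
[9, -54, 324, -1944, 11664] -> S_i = 9*-6^i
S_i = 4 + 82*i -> [4, 86, 168, 250, 332]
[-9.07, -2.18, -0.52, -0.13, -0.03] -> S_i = -9.07*0.24^i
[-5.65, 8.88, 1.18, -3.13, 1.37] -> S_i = Random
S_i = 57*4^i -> [57, 228, 912, 3648, 14592]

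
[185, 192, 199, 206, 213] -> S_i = 185 + 7*i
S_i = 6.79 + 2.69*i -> [6.79, 9.48, 12.17, 14.86, 17.55]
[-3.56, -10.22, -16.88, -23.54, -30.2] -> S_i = -3.56 + -6.66*i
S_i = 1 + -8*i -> [1, -7, -15, -23, -31]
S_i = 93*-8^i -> [93, -744, 5952, -47616, 380928]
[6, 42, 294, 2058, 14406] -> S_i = 6*7^i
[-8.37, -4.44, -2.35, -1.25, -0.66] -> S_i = -8.37*0.53^i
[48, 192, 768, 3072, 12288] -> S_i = 48*4^i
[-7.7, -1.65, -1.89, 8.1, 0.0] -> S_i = Random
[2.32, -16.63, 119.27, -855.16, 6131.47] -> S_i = 2.32*(-7.17)^i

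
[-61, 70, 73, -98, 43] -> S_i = Random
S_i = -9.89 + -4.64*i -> [-9.89, -14.53, -19.17, -23.81, -28.45]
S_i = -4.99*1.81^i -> [-4.99, -9.03, -16.35, -29.59, -53.56]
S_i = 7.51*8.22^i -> [7.51, 61.73, 507.44, 4171.15, 34286.82]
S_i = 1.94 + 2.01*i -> [1.94, 3.95, 5.96, 7.97, 9.98]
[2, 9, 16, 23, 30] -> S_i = 2 + 7*i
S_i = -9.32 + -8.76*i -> [-9.32, -18.08, -26.84, -35.6, -44.36]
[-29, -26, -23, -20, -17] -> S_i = -29 + 3*i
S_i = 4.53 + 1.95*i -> [4.53, 6.48, 8.43, 10.38, 12.33]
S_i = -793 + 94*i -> [-793, -699, -605, -511, -417]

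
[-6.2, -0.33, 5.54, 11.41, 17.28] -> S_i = -6.20 + 5.87*i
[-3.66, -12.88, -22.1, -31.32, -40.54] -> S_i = -3.66 + -9.22*i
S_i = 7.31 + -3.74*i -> [7.31, 3.57, -0.17, -3.91, -7.65]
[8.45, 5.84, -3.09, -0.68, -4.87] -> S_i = Random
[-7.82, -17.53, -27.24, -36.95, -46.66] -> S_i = -7.82 + -9.71*i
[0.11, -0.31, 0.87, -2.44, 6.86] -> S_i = 0.11*(-2.81)^i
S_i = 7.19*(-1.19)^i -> [7.19, -8.56, 10.18, -12.12, 14.42]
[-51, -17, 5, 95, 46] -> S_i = Random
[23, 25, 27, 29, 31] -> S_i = 23 + 2*i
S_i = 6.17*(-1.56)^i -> [6.17, -9.63, 15.02, -23.42, 36.54]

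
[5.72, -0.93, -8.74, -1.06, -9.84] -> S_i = Random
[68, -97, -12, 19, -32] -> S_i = Random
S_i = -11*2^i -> [-11, -22, -44, -88, -176]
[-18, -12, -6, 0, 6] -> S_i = -18 + 6*i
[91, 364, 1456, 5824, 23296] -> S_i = 91*4^i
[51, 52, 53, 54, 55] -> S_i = 51 + 1*i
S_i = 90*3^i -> [90, 270, 810, 2430, 7290]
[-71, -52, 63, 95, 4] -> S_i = Random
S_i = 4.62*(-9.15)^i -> [4.62, -42.27, 386.8, -3539.2, 32383.69]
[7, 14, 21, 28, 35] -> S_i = 7 + 7*i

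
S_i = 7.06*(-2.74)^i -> [7.06, -19.34, 53.0, -145.23, 397.93]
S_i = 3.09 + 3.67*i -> [3.09, 6.76, 10.43, 14.1, 17.77]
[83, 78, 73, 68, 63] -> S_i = 83 + -5*i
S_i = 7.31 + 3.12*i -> [7.31, 10.43, 13.55, 16.67, 19.79]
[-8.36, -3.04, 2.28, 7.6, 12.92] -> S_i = -8.36 + 5.32*i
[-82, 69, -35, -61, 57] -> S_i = Random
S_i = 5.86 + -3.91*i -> [5.86, 1.95, -1.96, -5.87, -9.78]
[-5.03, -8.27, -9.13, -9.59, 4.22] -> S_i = Random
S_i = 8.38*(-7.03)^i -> [8.38, -58.91, 414.15, -2911.45, 20467.52]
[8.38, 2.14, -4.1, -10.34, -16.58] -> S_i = 8.38 + -6.24*i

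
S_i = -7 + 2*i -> [-7, -5, -3, -1, 1]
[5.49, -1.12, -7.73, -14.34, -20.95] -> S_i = 5.49 + -6.61*i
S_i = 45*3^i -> [45, 135, 405, 1215, 3645]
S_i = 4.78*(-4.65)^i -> [4.78, -22.23, 103.36, -480.6, 2234.81]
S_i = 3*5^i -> [3, 15, 75, 375, 1875]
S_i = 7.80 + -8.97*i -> [7.8, -1.17, -10.14, -19.11, -28.08]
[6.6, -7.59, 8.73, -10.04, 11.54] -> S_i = 6.60*(-1.15)^i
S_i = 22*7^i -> [22, 154, 1078, 7546, 52822]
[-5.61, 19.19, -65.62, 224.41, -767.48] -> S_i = -5.61*(-3.42)^i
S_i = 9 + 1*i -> [9, 10, 11, 12, 13]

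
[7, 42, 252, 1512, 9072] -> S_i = 7*6^i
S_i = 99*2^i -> [99, 198, 396, 792, 1584]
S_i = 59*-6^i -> [59, -354, 2124, -12744, 76464]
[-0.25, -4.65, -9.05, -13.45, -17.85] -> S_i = -0.25 + -4.40*i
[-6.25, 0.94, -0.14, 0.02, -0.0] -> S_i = -6.25*(-0.15)^i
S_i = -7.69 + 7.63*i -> [-7.69, -0.06, 7.57, 15.2, 22.83]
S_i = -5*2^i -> [-5, -10, -20, -40, -80]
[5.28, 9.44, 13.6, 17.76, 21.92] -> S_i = 5.28 + 4.16*i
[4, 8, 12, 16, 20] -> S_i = 4 + 4*i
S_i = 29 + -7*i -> [29, 22, 15, 8, 1]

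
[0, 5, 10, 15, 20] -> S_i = 0 + 5*i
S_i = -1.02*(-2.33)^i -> [-1.02, 2.38, -5.54, 12.9, -30.06]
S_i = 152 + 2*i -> [152, 154, 156, 158, 160]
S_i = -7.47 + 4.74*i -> [-7.47, -2.73, 2.01, 6.75, 11.49]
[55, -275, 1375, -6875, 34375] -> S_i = 55*-5^i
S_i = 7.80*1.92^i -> [7.8, 14.98, 28.75, 55.21, 106.0]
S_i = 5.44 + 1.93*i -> [5.44, 7.37, 9.3, 11.23, 13.16]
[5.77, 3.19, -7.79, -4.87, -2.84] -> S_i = Random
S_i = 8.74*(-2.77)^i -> [8.74, -24.21, 67.06, -185.76, 514.55]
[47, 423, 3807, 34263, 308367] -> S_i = 47*9^i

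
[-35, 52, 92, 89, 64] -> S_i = Random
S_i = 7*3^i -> [7, 21, 63, 189, 567]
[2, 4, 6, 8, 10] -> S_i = 2 + 2*i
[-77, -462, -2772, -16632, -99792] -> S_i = -77*6^i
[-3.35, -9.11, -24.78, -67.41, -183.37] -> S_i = -3.35*2.72^i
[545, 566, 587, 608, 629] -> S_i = 545 + 21*i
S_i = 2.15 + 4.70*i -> [2.15, 6.85, 11.55, 16.25, 20.95]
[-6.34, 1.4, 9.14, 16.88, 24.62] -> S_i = -6.34 + 7.74*i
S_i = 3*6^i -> [3, 18, 108, 648, 3888]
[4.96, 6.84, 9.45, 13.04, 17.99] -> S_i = 4.96*1.38^i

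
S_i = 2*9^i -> [2, 18, 162, 1458, 13122]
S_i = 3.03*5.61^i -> [3.03, 17.0, 95.36, 534.97, 3001.19]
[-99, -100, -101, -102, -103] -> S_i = -99 + -1*i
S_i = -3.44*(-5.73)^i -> [-3.44, 19.71, -112.95, 647.18, -3708.32]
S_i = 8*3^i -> [8, 24, 72, 216, 648]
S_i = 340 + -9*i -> [340, 331, 322, 313, 304]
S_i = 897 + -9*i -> [897, 888, 879, 870, 861]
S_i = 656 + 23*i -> [656, 679, 702, 725, 748]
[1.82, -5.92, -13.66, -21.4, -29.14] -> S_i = 1.82 + -7.74*i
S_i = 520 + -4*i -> [520, 516, 512, 508, 504]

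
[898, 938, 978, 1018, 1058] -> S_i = 898 + 40*i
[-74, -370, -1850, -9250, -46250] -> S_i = -74*5^i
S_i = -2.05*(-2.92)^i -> [-2.05, 5.99, -17.48, 51.04, -149.03]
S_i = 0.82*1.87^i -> [0.82, 1.53, 2.87, 5.36, 10.03]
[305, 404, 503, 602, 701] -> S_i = 305 + 99*i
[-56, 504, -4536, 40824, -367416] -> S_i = -56*-9^i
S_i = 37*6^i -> [37, 222, 1332, 7992, 47952]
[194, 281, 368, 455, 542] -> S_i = 194 + 87*i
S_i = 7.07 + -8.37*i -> [7.07, -1.3, -9.67, -18.04, -26.41]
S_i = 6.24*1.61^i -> [6.24, 10.05, 16.17, 26.04, 41.93]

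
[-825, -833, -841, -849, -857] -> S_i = -825 + -8*i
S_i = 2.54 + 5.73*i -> [2.54, 8.27, 14.0, 19.73, 25.46]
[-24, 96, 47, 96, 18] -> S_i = Random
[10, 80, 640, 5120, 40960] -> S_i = 10*8^i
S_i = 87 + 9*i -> [87, 96, 105, 114, 123]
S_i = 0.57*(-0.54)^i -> [0.57, -0.31, 0.17, -0.09, 0.05]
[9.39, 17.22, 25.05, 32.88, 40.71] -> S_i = 9.39 + 7.83*i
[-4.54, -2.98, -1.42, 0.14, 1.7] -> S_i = -4.54 + 1.56*i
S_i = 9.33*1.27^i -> [9.33, 11.85, 15.05, 19.11, 24.27]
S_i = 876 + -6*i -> [876, 870, 864, 858, 852]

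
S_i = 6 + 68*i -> [6, 74, 142, 210, 278]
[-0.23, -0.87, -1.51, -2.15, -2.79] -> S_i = -0.23 + -0.64*i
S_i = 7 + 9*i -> [7, 16, 25, 34, 43]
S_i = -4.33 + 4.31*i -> [-4.33, -0.02, 4.29, 8.6, 12.91]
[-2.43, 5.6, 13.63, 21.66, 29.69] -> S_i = -2.43 + 8.03*i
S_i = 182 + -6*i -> [182, 176, 170, 164, 158]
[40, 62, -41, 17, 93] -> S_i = Random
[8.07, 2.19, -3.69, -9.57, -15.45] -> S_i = 8.07 + -5.88*i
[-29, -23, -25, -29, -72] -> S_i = Random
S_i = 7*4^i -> [7, 28, 112, 448, 1792]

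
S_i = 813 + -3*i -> [813, 810, 807, 804, 801]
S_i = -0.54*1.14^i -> [-0.54, -0.62, -0.7, -0.8, -0.91]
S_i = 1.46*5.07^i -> [1.46, 7.4, 37.53, 190.27, 964.68]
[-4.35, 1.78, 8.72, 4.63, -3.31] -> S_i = Random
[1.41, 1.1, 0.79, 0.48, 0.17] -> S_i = 1.41 + -0.31*i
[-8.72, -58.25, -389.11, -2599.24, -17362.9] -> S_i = -8.72*6.68^i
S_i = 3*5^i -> [3, 15, 75, 375, 1875]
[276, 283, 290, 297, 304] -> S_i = 276 + 7*i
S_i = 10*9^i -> [10, 90, 810, 7290, 65610]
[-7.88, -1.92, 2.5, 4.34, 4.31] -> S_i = Random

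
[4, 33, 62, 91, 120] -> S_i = 4 + 29*i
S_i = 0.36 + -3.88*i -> [0.36, -3.52, -7.4, -11.28, -15.16]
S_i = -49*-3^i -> [-49, 147, -441, 1323, -3969]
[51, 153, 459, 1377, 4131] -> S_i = 51*3^i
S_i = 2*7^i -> [2, 14, 98, 686, 4802]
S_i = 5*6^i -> [5, 30, 180, 1080, 6480]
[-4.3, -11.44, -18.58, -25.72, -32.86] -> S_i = -4.30 + -7.14*i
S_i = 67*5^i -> [67, 335, 1675, 8375, 41875]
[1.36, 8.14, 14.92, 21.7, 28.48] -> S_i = 1.36 + 6.78*i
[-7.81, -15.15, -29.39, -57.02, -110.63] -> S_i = -7.81*1.94^i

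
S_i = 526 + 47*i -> [526, 573, 620, 667, 714]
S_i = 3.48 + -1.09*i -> [3.48, 2.39, 1.3, 0.21, -0.88]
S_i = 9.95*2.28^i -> [9.95, 22.69, 51.72, 117.93, 268.88]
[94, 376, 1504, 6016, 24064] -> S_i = 94*4^i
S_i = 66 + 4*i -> [66, 70, 74, 78, 82]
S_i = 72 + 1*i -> [72, 73, 74, 75, 76]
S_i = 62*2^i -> [62, 124, 248, 496, 992]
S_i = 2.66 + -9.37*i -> [2.66, -6.71, -16.08, -25.45, -34.82]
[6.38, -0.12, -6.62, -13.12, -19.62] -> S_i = 6.38 + -6.50*i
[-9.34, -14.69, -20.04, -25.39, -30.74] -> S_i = -9.34 + -5.35*i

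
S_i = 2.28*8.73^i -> [2.28, 19.9, 173.77, 1516.97, 13243.17]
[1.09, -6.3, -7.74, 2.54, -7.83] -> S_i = Random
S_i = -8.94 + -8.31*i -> [-8.94, -17.25, -25.56, -33.87, -42.18]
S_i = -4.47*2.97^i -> [-4.47, -13.28, -39.43, -117.11, -347.8]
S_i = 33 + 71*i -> [33, 104, 175, 246, 317]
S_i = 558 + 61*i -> [558, 619, 680, 741, 802]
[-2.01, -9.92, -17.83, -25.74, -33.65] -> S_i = -2.01 + -7.91*i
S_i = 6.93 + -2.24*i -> [6.93, 4.69, 2.45, 0.21, -2.03]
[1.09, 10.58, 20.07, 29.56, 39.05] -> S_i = 1.09 + 9.49*i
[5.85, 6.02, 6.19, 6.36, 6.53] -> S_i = 5.85 + 0.17*i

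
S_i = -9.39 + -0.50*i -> [-9.39, -9.89, -10.39, -10.89, -11.39]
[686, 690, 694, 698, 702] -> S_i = 686 + 4*i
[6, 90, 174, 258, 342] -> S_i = 6 + 84*i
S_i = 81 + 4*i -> [81, 85, 89, 93, 97]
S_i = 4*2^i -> [4, 8, 16, 32, 64]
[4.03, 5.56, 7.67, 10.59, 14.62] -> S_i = 4.03*1.38^i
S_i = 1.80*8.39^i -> [1.8, 15.1, 126.71, 1063.06, 8919.09]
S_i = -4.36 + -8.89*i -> [-4.36, -13.25, -22.14, -31.03, -39.92]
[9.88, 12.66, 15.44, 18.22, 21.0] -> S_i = 9.88 + 2.78*i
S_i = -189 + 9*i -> [-189, -180, -171, -162, -153]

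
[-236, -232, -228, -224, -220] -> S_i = -236 + 4*i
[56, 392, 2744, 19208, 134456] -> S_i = 56*7^i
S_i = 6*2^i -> [6, 12, 24, 48, 96]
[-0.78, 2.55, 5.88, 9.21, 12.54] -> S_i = -0.78 + 3.33*i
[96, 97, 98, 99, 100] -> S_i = 96 + 1*i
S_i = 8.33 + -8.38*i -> [8.33, -0.05, -8.43, -16.81, -25.19]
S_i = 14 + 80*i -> [14, 94, 174, 254, 334]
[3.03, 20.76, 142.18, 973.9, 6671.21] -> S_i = 3.03*6.85^i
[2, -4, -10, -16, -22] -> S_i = 2 + -6*i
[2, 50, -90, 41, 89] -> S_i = Random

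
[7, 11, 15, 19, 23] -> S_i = 7 + 4*i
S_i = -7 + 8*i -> [-7, 1, 9, 17, 25]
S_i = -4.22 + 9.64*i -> [-4.22, 5.42, 15.06, 24.7, 34.34]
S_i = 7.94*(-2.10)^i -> [7.94, -16.67, 35.02, -73.53, 154.42]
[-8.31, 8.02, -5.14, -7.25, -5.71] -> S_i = Random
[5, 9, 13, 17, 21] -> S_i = 5 + 4*i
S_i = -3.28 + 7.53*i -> [-3.28, 4.25, 11.78, 19.31, 26.84]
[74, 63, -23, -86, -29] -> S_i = Random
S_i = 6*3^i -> [6, 18, 54, 162, 486]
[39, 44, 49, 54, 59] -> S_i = 39 + 5*i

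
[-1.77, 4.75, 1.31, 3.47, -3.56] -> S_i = Random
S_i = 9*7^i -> [9, 63, 441, 3087, 21609]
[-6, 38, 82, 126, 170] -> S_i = -6 + 44*i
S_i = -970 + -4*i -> [-970, -974, -978, -982, -986]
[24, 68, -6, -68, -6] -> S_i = Random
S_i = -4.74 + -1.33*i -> [-4.74, -6.07, -7.4, -8.73, -10.06]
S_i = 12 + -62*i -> [12, -50, -112, -174, -236]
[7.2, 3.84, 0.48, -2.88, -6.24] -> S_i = 7.20 + -3.36*i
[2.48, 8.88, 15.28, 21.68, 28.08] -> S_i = 2.48 + 6.40*i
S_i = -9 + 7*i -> [-9, -2, 5, 12, 19]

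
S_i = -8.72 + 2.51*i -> [-8.72, -6.21, -3.7, -1.19, 1.32]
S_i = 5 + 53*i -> [5, 58, 111, 164, 217]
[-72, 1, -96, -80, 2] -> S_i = Random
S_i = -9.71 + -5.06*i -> [-9.71, -14.77, -19.83, -24.89, -29.95]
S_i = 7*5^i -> [7, 35, 175, 875, 4375]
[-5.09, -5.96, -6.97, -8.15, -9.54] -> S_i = -5.09*1.17^i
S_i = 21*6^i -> [21, 126, 756, 4536, 27216]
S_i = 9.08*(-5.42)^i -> [9.08, -49.21, 266.74, -1445.72, 7835.79]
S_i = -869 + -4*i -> [-869, -873, -877, -881, -885]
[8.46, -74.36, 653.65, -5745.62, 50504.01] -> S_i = 8.46*(-8.79)^i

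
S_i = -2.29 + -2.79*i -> [-2.29, -5.08, -7.87, -10.66, -13.45]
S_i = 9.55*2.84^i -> [9.55, 27.12, 77.03, 218.76, 621.26]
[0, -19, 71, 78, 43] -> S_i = Random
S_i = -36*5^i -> [-36, -180, -900, -4500, -22500]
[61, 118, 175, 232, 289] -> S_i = 61 + 57*i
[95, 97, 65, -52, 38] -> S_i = Random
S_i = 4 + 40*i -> [4, 44, 84, 124, 164]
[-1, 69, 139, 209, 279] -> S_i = -1 + 70*i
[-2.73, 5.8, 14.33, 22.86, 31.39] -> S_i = -2.73 + 8.53*i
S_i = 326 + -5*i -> [326, 321, 316, 311, 306]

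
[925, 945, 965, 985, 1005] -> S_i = 925 + 20*i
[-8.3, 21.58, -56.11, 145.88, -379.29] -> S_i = -8.30*(-2.60)^i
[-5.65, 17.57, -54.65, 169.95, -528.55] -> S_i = -5.65*(-3.11)^i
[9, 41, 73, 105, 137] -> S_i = 9 + 32*i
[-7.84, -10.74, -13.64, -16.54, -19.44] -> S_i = -7.84 + -2.90*i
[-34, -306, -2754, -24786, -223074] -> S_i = -34*9^i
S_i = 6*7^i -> [6, 42, 294, 2058, 14406]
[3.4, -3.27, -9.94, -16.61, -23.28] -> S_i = 3.40 + -6.67*i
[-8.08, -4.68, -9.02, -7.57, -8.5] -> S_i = Random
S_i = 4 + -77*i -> [4, -73, -150, -227, -304]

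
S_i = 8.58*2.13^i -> [8.58, 18.28, 38.93, 82.91, 176.61]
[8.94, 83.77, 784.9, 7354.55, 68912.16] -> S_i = 8.94*9.37^i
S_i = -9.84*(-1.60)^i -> [-9.84, 15.74, -25.19, 40.3, -64.49]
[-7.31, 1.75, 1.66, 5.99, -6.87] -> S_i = Random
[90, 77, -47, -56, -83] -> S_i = Random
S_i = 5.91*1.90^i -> [5.91, 11.23, 21.34, 40.54, 77.02]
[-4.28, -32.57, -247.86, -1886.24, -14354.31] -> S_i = -4.28*7.61^i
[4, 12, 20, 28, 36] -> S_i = 4 + 8*i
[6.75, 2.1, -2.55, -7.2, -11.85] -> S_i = 6.75 + -4.65*i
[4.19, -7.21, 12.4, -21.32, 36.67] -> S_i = 4.19*(-1.72)^i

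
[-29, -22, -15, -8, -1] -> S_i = -29 + 7*i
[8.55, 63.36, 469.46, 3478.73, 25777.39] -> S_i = 8.55*7.41^i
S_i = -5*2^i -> [-5, -10, -20, -40, -80]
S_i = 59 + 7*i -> [59, 66, 73, 80, 87]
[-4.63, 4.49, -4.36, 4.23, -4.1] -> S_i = -4.63*(-0.97)^i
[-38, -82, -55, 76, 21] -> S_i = Random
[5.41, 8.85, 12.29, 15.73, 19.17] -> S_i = 5.41 + 3.44*i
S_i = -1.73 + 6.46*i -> [-1.73, 4.73, 11.19, 17.65, 24.11]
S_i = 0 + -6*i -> [0, -6, -12, -18, -24]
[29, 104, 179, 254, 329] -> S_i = 29 + 75*i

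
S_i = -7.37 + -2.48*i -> [-7.37, -9.85, -12.33, -14.81, -17.29]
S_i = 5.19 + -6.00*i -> [5.19, -0.81, -6.81, -12.81, -18.81]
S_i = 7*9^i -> [7, 63, 567, 5103, 45927]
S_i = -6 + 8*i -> [-6, 2, 10, 18, 26]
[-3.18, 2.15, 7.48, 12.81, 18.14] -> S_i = -3.18 + 5.33*i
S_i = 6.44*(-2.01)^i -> [6.44, -12.94, 26.02, -52.3, 105.12]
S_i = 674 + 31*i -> [674, 705, 736, 767, 798]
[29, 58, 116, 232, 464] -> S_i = 29*2^i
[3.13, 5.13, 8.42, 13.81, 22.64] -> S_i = 3.13*1.64^i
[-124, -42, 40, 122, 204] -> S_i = -124 + 82*i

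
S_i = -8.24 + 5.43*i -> [-8.24, -2.81, 2.62, 8.05, 13.48]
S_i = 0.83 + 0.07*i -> [0.83, 0.9, 0.97, 1.04, 1.11]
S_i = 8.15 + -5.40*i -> [8.15, 2.75, -2.65, -8.05, -13.45]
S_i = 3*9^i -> [3, 27, 243, 2187, 19683]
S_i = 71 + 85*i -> [71, 156, 241, 326, 411]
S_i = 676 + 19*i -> [676, 695, 714, 733, 752]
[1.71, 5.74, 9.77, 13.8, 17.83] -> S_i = 1.71 + 4.03*i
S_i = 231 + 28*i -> [231, 259, 287, 315, 343]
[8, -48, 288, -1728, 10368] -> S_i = 8*-6^i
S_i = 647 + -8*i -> [647, 639, 631, 623, 615]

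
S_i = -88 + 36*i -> [-88, -52, -16, 20, 56]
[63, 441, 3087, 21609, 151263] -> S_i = 63*7^i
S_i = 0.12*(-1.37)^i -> [0.12, -0.16, 0.23, -0.31, 0.42]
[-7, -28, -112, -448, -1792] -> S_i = -7*4^i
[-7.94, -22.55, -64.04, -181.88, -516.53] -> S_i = -7.94*2.84^i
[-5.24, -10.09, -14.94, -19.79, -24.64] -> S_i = -5.24 + -4.85*i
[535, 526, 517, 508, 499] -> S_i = 535 + -9*i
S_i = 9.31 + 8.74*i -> [9.31, 18.05, 26.79, 35.53, 44.27]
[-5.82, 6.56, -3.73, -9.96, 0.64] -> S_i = Random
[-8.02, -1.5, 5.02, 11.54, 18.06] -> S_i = -8.02 + 6.52*i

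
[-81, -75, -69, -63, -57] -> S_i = -81 + 6*i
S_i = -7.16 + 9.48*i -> [-7.16, 2.32, 11.8, 21.28, 30.76]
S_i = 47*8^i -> [47, 376, 3008, 24064, 192512]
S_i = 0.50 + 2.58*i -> [0.5, 3.08, 5.66, 8.24, 10.82]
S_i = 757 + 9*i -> [757, 766, 775, 784, 793]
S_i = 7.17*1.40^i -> [7.17, 10.04, 14.05, 19.67, 27.54]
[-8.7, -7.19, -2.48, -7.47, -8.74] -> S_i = Random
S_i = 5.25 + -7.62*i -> [5.25, -2.37, -9.99, -17.61, -25.23]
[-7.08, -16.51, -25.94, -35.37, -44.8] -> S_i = -7.08 + -9.43*i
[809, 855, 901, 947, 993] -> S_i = 809 + 46*i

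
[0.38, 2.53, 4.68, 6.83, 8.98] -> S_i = 0.38 + 2.15*i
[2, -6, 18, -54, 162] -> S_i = 2*-3^i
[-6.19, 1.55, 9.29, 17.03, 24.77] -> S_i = -6.19 + 7.74*i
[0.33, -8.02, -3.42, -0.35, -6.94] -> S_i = Random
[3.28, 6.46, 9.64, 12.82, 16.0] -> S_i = 3.28 + 3.18*i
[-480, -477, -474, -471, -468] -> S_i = -480 + 3*i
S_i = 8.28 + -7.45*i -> [8.28, 0.83, -6.62, -14.07, -21.52]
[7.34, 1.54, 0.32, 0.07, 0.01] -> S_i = 7.34*0.21^i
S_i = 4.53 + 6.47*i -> [4.53, 11.0, 17.47, 23.94, 30.41]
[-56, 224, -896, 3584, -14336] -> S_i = -56*-4^i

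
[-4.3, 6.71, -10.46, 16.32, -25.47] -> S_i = -4.30*(-1.56)^i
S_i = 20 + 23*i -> [20, 43, 66, 89, 112]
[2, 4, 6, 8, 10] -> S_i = 2 + 2*i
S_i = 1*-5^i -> [1, -5, 25, -125, 625]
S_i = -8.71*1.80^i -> [-8.71, -15.68, -28.22, -50.8, -91.43]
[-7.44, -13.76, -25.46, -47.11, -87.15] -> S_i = -7.44*1.85^i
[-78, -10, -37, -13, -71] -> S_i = Random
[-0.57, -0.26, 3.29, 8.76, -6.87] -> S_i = Random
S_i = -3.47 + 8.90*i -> [-3.47, 5.43, 14.33, 23.23, 32.13]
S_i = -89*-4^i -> [-89, 356, -1424, 5696, -22784]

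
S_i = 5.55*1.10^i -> [5.55, 6.1, 6.72, 7.39, 8.13]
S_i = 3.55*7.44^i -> [3.55, 26.41, 196.51, 1462.0, 10877.27]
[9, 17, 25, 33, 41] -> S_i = 9 + 8*i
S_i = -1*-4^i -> [-1, 4, -16, 64, -256]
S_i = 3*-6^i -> [3, -18, 108, -648, 3888]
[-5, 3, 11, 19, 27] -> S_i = -5 + 8*i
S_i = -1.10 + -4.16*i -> [-1.1, -5.26, -9.42, -13.58, -17.74]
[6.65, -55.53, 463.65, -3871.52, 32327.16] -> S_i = 6.65*(-8.35)^i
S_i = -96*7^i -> [-96, -672, -4704, -32928, -230496]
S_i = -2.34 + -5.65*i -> [-2.34, -7.99, -13.64, -19.29, -24.94]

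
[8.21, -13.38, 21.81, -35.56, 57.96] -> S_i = 8.21*(-1.63)^i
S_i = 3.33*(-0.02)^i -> [3.33, -0.07, 0.0, -0.0, 0.0]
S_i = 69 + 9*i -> [69, 78, 87, 96, 105]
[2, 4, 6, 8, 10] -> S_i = 2 + 2*i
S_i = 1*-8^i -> [1, -8, 64, -512, 4096]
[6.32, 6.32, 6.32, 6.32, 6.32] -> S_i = 6.32 + -0.00*i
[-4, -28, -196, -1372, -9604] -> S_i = -4*7^i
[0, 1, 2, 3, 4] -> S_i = 0 + 1*i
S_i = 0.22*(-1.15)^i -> [0.22, -0.25, 0.29, -0.33, 0.38]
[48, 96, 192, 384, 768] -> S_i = 48*2^i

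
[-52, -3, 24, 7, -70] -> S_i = Random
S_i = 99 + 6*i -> [99, 105, 111, 117, 123]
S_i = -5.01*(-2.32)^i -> [-5.01, 11.62, -26.97, 62.56, -145.14]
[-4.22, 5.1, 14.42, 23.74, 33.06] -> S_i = -4.22 + 9.32*i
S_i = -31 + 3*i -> [-31, -28, -25, -22, -19]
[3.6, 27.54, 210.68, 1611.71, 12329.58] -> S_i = 3.60*7.65^i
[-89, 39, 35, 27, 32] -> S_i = Random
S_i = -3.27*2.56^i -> [-3.27, -8.37, -21.43, -54.86, -140.45]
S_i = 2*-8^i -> [2, -16, 128, -1024, 8192]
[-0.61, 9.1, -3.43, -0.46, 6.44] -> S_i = Random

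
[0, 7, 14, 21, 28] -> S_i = 0 + 7*i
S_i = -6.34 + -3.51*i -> [-6.34, -9.85, -13.36, -16.87, -20.38]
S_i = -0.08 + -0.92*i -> [-0.08, -1.0, -1.92, -2.84, -3.76]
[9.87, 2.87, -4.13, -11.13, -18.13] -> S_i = 9.87 + -7.00*i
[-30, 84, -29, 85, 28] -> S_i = Random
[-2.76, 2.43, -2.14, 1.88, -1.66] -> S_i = -2.76*(-0.88)^i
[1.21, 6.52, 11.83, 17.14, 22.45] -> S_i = 1.21 + 5.31*i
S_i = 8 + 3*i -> [8, 11, 14, 17, 20]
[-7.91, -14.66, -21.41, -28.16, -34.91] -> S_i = -7.91 + -6.75*i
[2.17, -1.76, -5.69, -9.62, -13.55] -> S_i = 2.17 + -3.93*i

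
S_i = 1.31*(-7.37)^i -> [1.31, -9.65, 71.16, -524.41, 3864.93]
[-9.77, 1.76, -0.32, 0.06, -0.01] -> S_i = -9.77*(-0.18)^i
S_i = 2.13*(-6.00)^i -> [2.13, -12.78, 76.68, -460.08, 2760.48]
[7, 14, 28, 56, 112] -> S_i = 7*2^i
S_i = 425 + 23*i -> [425, 448, 471, 494, 517]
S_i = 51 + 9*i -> [51, 60, 69, 78, 87]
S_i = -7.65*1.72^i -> [-7.65, -13.16, -22.63, -38.93, -66.95]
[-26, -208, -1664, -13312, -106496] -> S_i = -26*8^i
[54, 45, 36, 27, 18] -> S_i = 54 + -9*i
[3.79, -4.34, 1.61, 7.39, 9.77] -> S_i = Random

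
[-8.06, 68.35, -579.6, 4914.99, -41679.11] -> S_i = -8.06*(-8.48)^i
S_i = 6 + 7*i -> [6, 13, 20, 27, 34]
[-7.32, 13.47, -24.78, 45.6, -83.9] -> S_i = -7.32*(-1.84)^i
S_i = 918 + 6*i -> [918, 924, 930, 936, 942]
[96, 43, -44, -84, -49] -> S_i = Random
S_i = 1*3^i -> [1, 3, 9, 27, 81]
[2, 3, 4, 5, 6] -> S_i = 2 + 1*i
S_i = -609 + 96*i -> [-609, -513, -417, -321, -225]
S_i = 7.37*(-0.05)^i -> [7.37, -0.37, 0.02, -0.0, 0.0]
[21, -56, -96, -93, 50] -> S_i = Random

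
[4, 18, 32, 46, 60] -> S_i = 4 + 14*i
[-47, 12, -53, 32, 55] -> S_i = Random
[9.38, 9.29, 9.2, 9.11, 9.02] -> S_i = 9.38 + -0.09*i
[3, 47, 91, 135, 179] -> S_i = 3 + 44*i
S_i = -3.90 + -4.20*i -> [-3.9, -8.1, -12.3, -16.5, -20.7]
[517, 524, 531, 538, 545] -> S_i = 517 + 7*i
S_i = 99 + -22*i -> [99, 77, 55, 33, 11]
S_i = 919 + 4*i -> [919, 923, 927, 931, 935]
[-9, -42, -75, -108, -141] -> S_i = -9 + -33*i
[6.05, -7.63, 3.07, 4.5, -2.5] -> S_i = Random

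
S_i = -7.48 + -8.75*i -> [-7.48, -16.23, -24.98, -33.73, -42.48]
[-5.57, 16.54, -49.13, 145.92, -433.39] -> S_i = -5.57*(-2.97)^i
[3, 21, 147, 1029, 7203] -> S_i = 3*7^i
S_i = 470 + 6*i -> [470, 476, 482, 488, 494]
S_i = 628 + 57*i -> [628, 685, 742, 799, 856]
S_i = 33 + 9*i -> [33, 42, 51, 60, 69]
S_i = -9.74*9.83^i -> [-9.74, -95.74, -941.17, -9251.66, -90943.79]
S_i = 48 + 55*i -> [48, 103, 158, 213, 268]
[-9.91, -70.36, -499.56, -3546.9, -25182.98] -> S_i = -9.91*7.10^i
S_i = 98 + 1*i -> [98, 99, 100, 101, 102]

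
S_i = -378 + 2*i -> [-378, -376, -374, -372, -370]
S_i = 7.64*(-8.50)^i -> [7.64, -64.94, 551.99, -4691.92, 39881.28]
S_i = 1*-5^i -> [1, -5, 25, -125, 625]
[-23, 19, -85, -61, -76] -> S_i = Random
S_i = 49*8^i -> [49, 392, 3136, 25088, 200704]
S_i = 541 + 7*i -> [541, 548, 555, 562, 569]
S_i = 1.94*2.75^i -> [1.94, 5.34, 14.67, 40.35, 110.95]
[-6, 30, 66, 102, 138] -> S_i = -6 + 36*i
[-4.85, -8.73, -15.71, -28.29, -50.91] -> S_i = -4.85*1.80^i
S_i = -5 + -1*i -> [-5, -6, -7, -8, -9]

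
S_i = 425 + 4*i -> [425, 429, 433, 437, 441]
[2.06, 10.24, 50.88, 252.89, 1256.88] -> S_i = 2.06*4.97^i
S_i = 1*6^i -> [1, 6, 36, 216, 1296]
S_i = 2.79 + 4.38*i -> [2.79, 7.17, 11.55, 15.93, 20.31]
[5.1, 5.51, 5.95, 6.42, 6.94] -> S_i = 5.10*1.08^i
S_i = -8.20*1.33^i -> [-8.2, -10.91, -14.5, -19.29, -25.66]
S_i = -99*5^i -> [-99, -495, -2475, -12375, -61875]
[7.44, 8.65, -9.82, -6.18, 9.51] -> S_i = Random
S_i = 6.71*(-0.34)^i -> [6.71, -2.28, 0.78, -0.26, 0.09]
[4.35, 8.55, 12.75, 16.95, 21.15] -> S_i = 4.35 + 4.20*i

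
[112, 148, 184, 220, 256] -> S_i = 112 + 36*i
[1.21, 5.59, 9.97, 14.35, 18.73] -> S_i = 1.21 + 4.38*i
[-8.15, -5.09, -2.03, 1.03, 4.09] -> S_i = -8.15 + 3.06*i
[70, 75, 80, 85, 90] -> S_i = 70 + 5*i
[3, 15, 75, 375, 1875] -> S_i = 3*5^i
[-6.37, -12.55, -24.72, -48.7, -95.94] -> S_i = -6.37*1.97^i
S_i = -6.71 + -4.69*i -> [-6.71, -11.4, -16.09, -20.78, -25.47]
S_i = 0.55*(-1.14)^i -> [0.55, -0.63, 0.71, -0.81, 0.93]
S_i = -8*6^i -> [-8, -48, -288, -1728, -10368]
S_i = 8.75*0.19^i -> [8.75, 1.66, 0.32, 0.06, 0.01]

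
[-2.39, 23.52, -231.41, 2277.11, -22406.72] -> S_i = -2.39*(-9.84)^i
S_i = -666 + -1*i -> [-666, -667, -668, -669, -670]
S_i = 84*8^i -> [84, 672, 5376, 43008, 344064]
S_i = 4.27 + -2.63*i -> [4.27, 1.64, -0.99, -3.62, -6.25]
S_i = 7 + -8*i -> [7, -1, -9, -17, -25]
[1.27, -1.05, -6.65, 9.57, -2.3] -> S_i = Random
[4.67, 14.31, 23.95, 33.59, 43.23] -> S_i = 4.67 + 9.64*i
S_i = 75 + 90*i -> [75, 165, 255, 345, 435]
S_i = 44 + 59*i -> [44, 103, 162, 221, 280]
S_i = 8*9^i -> [8, 72, 648, 5832, 52488]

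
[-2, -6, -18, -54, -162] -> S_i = -2*3^i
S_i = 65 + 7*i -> [65, 72, 79, 86, 93]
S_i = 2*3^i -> [2, 6, 18, 54, 162]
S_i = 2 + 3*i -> [2, 5, 8, 11, 14]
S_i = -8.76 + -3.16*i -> [-8.76, -11.92, -15.08, -18.24, -21.4]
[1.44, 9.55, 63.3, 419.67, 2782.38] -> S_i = 1.44*6.63^i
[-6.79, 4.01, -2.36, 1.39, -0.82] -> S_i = -6.79*(-0.59)^i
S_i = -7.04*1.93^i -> [-7.04, -13.59, -26.22, -50.61, -97.68]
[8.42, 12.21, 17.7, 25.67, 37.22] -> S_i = 8.42*1.45^i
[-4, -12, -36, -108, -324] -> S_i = -4*3^i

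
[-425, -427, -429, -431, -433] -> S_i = -425 + -2*i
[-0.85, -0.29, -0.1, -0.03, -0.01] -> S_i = -0.85*0.34^i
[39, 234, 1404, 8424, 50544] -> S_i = 39*6^i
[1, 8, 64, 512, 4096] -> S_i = 1*8^i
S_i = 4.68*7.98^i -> [4.68, 37.35, 298.02, 2378.23, 18978.3]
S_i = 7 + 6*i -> [7, 13, 19, 25, 31]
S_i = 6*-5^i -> [6, -30, 150, -750, 3750]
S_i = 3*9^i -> [3, 27, 243, 2187, 19683]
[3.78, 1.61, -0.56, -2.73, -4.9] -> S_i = 3.78 + -2.17*i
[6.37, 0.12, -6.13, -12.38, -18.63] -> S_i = 6.37 + -6.25*i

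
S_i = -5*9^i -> [-5, -45, -405, -3645, -32805]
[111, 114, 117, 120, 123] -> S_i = 111 + 3*i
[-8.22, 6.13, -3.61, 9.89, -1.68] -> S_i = Random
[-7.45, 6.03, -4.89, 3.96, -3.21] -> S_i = -7.45*(-0.81)^i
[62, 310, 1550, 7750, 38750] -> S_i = 62*5^i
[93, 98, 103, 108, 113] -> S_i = 93 + 5*i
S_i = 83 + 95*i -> [83, 178, 273, 368, 463]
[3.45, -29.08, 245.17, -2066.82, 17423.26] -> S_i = 3.45*(-8.43)^i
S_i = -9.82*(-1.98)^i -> [-9.82, 19.44, -38.5, 76.23, -150.93]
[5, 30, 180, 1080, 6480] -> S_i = 5*6^i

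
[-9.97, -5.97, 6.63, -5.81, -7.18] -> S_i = Random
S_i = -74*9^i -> [-74, -666, -5994, -53946, -485514]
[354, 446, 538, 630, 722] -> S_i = 354 + 92*i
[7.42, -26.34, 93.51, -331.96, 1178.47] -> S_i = 7.42*(-3.55)^i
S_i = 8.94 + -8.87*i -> [8.94, 0.07, -8.8, -17.67, -26.54]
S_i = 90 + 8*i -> [90, 98, 106, 114, 122]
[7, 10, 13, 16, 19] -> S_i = 7 + 3*i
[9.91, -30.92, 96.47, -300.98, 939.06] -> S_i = 9.91*(-3.12)^i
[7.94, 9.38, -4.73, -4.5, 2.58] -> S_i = Random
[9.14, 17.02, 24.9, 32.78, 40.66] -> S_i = 9.14 + 7.88*i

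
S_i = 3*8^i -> [3, 24, 192, 1536, 12288]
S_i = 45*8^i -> [45, 360, 2880, 23040, 184320]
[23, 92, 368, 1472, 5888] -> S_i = 23*4^i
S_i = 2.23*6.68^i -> [2.23, 14.9, 99.51, 664.71, 4440.28]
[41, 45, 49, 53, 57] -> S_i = 41 + 4*i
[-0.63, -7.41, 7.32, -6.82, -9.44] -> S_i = Random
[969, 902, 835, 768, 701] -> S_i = 969 + -67*i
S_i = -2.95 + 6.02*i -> [-2.95, 3.07, 9.09, 15.11, 21.13]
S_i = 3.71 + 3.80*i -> [3.71, 7.51, 11.31, 15.11, 18.91]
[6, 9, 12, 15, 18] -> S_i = 6 + 3*i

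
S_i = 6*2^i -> [6, 12, 24, 48, 96]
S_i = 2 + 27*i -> [2, 29, 56, 83, 110]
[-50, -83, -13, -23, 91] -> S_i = Random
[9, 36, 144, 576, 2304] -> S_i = 9*4^i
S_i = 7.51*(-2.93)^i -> [7.51, -22.0, 64.47, -188.9, 553.49]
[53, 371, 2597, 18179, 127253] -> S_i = 53*7^i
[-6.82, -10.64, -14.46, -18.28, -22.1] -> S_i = -6.82 + -3.82*i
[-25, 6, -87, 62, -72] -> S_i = Random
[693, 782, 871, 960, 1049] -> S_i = 693 + 89*i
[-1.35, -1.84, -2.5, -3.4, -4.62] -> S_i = -1.35*1.36^i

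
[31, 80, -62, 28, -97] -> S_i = Random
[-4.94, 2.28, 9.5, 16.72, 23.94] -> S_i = -4.94 + 7.22*i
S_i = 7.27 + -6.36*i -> [7.27, 0.91, -5.45, -11.81, -18.17]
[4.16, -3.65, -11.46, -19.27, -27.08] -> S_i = 4.16 + -7.81*i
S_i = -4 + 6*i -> [-4, 2, 8, 14, 20]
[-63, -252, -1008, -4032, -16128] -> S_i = -63*4^i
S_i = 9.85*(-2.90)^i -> [9.85, -28.56, 82.84, -240.23, 696.67]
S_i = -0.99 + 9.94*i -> [-0.99, 8.95, 18.89, 28.83, 38.77]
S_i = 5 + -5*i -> [5, 0, -5, -10, -15]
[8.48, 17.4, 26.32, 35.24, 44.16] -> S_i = 8.48 + 8.92*i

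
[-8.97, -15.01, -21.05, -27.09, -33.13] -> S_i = -8.97 + -6.04*i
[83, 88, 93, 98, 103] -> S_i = 83 + 5*i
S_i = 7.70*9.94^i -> [7.7, 76.54, 760.79, 7562.23, 75168.57]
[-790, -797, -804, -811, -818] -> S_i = -790 + -7*i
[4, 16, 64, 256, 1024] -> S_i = 4*4^i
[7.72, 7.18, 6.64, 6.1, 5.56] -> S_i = 7.72 + -0.54*i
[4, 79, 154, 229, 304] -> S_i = 4 + 75*i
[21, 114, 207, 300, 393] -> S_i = 21 + 93*i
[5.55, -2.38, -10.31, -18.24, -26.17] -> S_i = 5.55 + -7.93*i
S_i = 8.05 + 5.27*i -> [8.05, 13.32, 18.59, 23.86, 29.13]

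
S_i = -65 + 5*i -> [-65, -60, -55, -50, -45]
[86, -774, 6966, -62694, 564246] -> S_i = 86*-9^i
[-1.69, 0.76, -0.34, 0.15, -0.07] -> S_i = -1.69*(-0.45)^i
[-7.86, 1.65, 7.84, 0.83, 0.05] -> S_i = Random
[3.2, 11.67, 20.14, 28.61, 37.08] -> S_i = 3.20 + 8.47*i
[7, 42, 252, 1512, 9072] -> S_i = 7*6^i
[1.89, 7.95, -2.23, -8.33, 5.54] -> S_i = Random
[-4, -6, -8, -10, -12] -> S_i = -4 + -2*i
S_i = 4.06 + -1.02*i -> [4.06, 3.04, 2.02, 1.0, -0.02]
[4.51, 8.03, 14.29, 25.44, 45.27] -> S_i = 4.51*1.78^i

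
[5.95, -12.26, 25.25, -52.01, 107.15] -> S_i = 5.95*(-2.06)^i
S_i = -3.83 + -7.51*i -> [-3.83, -11.34, -18.85, -26.36, -33.87]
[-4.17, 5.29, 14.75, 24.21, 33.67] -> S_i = -4.17 + 9.46*i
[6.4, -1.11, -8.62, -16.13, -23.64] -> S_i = 6.40 + -7.51*i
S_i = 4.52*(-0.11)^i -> [4.52, -0.5, 0.05, -0.01, 0.0]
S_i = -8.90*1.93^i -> [-8.9, -17.18, -33.15, -63.98, -123.49]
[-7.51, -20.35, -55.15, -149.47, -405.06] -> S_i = -7.51*2.71^i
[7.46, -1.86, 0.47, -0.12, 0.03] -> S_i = 7.46*(-0.25)^i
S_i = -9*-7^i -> [-9, 63, -441, 3087, -21609]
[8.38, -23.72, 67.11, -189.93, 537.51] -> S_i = 8.38*(-2.83)^i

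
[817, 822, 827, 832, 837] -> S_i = 817 + 5*i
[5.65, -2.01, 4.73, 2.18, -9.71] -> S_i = Random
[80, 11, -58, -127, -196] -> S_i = 80 + -69*i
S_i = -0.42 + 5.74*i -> [-0.42, 5.32, 11.06, 16.8, 22.54]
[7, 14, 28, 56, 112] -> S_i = 7*2^i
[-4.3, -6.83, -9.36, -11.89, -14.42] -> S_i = -4.30 + -2.53*i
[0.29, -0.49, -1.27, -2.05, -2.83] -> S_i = 0.29 + -0.78*i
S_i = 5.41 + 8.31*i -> [5.41, 13.72, 22.03, 30.34, 38.65]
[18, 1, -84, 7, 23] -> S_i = Random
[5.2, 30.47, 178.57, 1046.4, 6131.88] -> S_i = 5.20*5.86^i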